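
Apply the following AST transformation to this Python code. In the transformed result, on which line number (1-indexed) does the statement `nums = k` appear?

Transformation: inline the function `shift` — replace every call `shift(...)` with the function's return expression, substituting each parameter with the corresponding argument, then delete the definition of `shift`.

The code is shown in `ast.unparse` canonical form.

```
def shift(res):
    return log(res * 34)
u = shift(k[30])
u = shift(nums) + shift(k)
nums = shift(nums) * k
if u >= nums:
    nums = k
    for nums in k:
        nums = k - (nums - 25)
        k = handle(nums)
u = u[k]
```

Transformed code:
u = log(k[30] * 34)
u = log(nums * 34) + log(k * 34)
nums = log(nums * 34) * k
if u >= nums:
    nums = k
    for nums in k:
        nums = k - (nums - 25)
        k = handle(nums)
u = u[k]

5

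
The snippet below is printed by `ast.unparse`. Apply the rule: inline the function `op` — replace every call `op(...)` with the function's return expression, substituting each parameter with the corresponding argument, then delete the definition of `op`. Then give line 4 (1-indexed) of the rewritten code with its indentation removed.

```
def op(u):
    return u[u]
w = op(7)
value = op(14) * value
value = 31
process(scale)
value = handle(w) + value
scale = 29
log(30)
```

Transformed code:
w = 7[7]
value = 14[14] * value
value = 31
process(scale)
value = handle(w) + value
scale = 29
log(30)

process(scale)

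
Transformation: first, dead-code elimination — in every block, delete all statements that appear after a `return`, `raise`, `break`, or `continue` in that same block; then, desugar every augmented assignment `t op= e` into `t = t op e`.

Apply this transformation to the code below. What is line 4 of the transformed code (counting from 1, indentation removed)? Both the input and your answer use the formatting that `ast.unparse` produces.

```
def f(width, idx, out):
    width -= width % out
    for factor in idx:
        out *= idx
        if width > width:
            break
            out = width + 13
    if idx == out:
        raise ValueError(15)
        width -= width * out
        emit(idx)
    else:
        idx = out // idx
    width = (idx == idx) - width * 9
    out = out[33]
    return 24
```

Transformed code:
def f(width, idx, out):
    width = width - width % out
    for factor in idx:
        out = out * idx
        if width > width:
            break
    if idx == out:
        raise ValueError(15)
    else:
        idx = out // idx
    width = (idx == idx) - width * 9
    out = out[33]
    return 24

out = out * idx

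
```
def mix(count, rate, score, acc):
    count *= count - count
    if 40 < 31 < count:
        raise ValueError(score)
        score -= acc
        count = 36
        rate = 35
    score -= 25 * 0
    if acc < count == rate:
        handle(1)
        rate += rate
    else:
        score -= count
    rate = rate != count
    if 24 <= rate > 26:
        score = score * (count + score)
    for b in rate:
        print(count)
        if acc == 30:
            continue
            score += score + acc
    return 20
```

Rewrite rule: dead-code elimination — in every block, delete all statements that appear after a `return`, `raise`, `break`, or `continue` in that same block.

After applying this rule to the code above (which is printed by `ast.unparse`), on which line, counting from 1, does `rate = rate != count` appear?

11

Transformed code:
def mix(count, rate, score, acc):
    count *= count - count
    if 40 < 31 < count:
        raise ValueError(score)
    score -= 25 * 0
    if acc < count == rate:
        handle(1)
        rate += rate
    else:
        score -= count
    rate = rate != count
    if 24 <= rate > 26:
        score = score * (count + score)
    for b in rate:
        print(count)
        if acc == 30:
            continue
    return 20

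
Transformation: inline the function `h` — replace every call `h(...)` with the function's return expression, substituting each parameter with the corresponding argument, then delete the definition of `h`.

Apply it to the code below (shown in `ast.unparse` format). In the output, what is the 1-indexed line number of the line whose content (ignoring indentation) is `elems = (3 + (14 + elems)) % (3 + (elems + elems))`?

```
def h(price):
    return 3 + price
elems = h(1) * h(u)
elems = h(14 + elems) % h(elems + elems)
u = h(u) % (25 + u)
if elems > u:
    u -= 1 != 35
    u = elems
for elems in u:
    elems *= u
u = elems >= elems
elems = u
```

2

Transformed code:
elems = (3 + 1) * (3 + u)
elems = (3 + (14 + elems)) % (3 + (elems + elems))
u = (3 + u) % (25 + u)
if elems > u:
    u -= 1 != 35
    u = elems
for elems in u:
    elems *= u
u = elems >= elems
elems = u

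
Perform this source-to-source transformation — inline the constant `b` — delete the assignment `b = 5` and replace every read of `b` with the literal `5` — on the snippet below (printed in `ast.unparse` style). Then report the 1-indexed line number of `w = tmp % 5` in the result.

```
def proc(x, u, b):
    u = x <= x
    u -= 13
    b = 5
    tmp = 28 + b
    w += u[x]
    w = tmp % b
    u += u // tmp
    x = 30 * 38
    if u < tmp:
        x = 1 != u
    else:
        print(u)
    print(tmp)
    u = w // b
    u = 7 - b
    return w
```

Transformed code:
def proc(x, u, b):
    u = x <= x
    u -= 13
    tmp = 28 + 5
    w += u[x]
    w = tmp % 5
    u += u // tmp
    x = 30 * 38
    if u < tmp:
        x = 1 != u
    else:
        print(u)
    print(tmp)
    u = w // 5
    u = 7 - 5
    return w

6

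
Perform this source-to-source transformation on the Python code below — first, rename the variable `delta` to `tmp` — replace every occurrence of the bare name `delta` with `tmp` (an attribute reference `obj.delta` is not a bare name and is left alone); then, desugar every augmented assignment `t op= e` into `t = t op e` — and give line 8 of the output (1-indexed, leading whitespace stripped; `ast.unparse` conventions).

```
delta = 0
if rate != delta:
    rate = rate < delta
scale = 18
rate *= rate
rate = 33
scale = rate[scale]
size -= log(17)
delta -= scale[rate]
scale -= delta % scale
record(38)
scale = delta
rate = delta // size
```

Transformed code:
tmp = 0
if rate != tmp:
    rate = rate < tmp
scale = 18
rate = rate * rate
rate = 33
scale = rate[scale]
size = size - log(17)
tmp = tmp - scale[rate]
scale = scale - tmp % scale
record(38)
scale = tmp
rate = tmp // size

size = size - log(17)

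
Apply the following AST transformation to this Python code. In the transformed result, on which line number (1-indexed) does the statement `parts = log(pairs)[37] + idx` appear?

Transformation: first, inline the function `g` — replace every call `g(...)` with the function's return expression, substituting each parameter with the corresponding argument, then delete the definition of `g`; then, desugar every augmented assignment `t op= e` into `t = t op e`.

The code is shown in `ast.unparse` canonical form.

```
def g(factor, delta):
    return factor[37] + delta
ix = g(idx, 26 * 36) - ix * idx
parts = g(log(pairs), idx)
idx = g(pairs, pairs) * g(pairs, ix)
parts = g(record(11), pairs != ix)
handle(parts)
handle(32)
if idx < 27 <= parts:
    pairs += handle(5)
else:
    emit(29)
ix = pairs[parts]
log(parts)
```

Transformed code:
ix = idx[37] + 26 * 36 - ix * idx
parts = log(pairs)[37] + idx
idx = (pairs[37] + pairs) * (pairs[37] + ix)
parts = record(11)[37] + (pairs != ix)
handle(parts)
handle(32)
if idx < 27 <= parts:
    pairs = pairs + handle(5)
else:
    emit(29)
ix = pairs[parts]
log(parts)

2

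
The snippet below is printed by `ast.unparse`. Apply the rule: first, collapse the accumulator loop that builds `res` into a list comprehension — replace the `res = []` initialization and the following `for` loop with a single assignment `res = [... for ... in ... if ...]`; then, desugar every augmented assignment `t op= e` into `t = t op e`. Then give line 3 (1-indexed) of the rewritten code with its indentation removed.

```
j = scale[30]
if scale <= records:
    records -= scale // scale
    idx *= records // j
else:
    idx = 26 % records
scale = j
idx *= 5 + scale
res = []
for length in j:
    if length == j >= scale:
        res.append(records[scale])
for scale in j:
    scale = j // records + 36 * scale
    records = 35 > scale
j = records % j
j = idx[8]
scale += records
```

Transformed code:
j = scale[30]
if scale <= records:
    records = records - scale // scale
    idx = idx * (records // j)
else:
    idx = 26 % records
scale = j
idx = idx * (5 + scale)
res = [records[scale] for length in j if length == j >= scale]
for scale in j:
    scale = j // records + 36 * scale
    records = 35 > scale
j = records % j
j = idx[8]
scale = scale + records

records = records - scale // scale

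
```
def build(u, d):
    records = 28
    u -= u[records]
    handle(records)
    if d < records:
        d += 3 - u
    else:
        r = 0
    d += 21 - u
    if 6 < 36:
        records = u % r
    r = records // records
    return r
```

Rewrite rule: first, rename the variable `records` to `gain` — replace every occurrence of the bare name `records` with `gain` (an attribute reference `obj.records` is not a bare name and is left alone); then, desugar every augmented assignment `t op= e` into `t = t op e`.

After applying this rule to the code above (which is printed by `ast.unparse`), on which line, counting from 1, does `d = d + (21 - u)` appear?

Transformed code:
def build(u, d):
    gain = 28
    u = u - u[gain]
    handle(gain)
    if d < gain:
        d = d + (3 - u)
    else:
        r = 0
    d = d + (21 - u)
    if 6 < 36:
        gain = u % r
    r = gain // gain
    return r

9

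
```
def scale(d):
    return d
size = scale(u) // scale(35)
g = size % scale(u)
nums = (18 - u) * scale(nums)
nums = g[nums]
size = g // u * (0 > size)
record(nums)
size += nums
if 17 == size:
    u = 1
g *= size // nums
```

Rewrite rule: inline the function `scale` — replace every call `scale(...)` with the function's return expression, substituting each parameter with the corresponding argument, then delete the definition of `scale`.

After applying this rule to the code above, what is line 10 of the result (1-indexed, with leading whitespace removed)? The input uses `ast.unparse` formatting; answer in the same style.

Transformed code:
size = u // 35
g = size % u
nums = (18 - u) * nums
nums = g[nums]
size = g // u * (0 > size)
record(nums)
size += nums
if 17 == size:
    u = 1
g *= size // nums

g *= size // nums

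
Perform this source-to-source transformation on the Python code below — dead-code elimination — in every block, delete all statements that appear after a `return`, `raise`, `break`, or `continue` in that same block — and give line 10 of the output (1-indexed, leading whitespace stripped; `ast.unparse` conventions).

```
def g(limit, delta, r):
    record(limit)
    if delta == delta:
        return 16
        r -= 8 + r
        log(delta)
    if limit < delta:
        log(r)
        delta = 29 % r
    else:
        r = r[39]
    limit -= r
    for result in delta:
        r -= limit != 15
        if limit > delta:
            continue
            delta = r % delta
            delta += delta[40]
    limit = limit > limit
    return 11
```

limit -= r

Transformed code:
def g(limit, delta, r):
    record(limit)
    if delta == delta:
        return 16
    if limit < delta:
        log(r)
        delta = 29 % r
    else:
        r = r[39]
    limit -= r
    for result in delta:
        r -= limit != 15
        if limit > delta:
            continue
    limit = limit > limit
    return 11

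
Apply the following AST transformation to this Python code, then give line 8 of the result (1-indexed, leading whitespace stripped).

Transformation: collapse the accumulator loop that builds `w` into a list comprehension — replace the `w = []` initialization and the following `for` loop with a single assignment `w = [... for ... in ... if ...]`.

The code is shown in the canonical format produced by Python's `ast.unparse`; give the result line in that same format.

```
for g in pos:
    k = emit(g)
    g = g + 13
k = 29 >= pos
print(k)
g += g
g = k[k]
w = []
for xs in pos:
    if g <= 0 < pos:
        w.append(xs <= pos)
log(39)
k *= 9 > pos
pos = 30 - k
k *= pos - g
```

w = [xs <= pos for xs in pos if g <= 0 < pos]

Transformed code:
for g in pos:
    k = emit(g)
    g = g + 13
k = 29 >= pos
print(k)
g += g
g = k[k]
w = [xs <= pos for xs in pos if g <= 0 < pos]
log(39)
k *= 9 > pos
pos = 30 - k
k *= pos - g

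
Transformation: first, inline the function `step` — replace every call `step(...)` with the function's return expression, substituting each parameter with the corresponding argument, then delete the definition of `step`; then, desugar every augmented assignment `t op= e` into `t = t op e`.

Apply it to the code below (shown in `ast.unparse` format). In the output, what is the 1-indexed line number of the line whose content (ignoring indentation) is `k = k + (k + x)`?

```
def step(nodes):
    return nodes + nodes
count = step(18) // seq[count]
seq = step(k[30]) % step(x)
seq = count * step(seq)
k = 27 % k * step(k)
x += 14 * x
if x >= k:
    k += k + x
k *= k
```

7

Transformed code:
count = (18 + 18) // seq[count]
seq = (k[30] + k[30]) % (x + x)
seq = count * (seq + seq)
k = 27 % k * (k + k)
x = x + 14 * x
if x >= k:
    k = k + (k + x)
k = k * k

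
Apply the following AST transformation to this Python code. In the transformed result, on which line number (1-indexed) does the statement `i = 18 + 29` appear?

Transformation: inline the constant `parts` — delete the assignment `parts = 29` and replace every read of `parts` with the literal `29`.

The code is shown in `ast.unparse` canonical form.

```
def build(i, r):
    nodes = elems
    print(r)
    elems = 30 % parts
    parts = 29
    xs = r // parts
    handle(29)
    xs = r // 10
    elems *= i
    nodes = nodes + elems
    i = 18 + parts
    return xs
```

10

Transformed code:
def build(i, r):
    nodes = elems
    print(r)
    elems = 30 % 29
    xs = r // 29
    handle(29)
    xs = r // 10
    elems *= i
    nodes = nodes + elems
    i = 18 + 29
    return xs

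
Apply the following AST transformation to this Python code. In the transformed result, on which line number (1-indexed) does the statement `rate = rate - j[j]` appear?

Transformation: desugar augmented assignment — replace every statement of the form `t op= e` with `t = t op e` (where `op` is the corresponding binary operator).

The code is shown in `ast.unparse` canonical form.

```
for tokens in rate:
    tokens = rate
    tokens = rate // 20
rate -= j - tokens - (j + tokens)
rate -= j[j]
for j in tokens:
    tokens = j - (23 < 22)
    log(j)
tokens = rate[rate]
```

Transformed code:
for tokens in rate:
    tokens = rate
    tokens = rate // 20
rate = rate - (j - tokens - (j + tokens))
rate = rate - j[j]
for j in tokens:
    tokens = j - (23 < 22)
    log(j)
tokens = rate[rate]

5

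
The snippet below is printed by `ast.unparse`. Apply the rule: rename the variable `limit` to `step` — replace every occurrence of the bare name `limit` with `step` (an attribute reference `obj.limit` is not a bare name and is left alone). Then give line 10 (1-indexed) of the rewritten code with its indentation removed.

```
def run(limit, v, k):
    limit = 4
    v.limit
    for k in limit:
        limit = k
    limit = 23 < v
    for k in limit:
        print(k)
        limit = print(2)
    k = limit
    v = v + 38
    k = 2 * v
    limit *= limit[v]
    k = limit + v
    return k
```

Transformed code:
def run(step, v, k):
    step = 4
    v.limit
    for k in step:
        step = k
    step = 23 < v
    for k in step:
        print(k)
        step = print(2)
    k = step
    v = v + 38
    k = 2 * v
    step *= step[v]
    k = step + v
    return k

k = step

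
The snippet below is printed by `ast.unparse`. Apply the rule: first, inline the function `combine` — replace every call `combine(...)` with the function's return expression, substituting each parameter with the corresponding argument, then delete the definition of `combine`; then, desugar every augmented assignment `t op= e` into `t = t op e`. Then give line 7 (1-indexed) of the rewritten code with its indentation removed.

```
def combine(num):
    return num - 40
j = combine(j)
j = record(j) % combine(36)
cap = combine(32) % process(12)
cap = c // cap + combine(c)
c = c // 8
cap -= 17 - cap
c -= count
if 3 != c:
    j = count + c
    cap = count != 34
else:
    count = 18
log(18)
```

Transformed code:
j = j - 40
j = record(j) % (36 - 40)
cap = (32 - 40) % process(12)
cap = c // cap + (c - 40)
c = c // 8
cap = cap - (17 - cap)
c = c - count
if 3 != c:
    j = count + c
    cap = count != 34
else:
    count = 18
log(18)

c = c - count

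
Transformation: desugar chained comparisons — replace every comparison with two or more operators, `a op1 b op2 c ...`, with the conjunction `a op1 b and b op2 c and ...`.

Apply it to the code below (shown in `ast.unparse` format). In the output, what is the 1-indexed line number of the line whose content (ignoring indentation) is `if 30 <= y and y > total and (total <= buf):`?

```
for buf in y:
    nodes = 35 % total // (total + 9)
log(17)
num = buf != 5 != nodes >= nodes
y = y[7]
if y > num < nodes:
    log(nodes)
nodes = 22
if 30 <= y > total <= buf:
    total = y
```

Transformed code:
for buf in y:
    nodes = 35 % total // (total + 9)
log(17)
num = buf != 5 and 5 != nodes and (nodes >= nodes)
y = y[7]
if y > num and num < nodes:
    log(nodes)
nodes = 22
if 30 <= y and y > total and (total <= buf):
    total = y

9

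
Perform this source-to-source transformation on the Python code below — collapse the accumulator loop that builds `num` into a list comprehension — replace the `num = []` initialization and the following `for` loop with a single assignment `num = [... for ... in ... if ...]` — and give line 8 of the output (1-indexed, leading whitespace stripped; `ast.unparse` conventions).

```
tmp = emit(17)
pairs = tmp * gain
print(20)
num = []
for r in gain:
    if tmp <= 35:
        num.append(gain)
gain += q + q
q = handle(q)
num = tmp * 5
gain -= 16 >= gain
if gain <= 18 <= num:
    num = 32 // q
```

gain -= 16 >= gain

Transformed code:
tmp = emit(17)
pairs = tmp * gain
print(20)
num = [gain for r in gain if tmp <= 35]
gain += q + q
q = handle(q)
num = tmp * 5
gain -= 16 >= gain
if gain <= 18 <= num:
    num = 32 // q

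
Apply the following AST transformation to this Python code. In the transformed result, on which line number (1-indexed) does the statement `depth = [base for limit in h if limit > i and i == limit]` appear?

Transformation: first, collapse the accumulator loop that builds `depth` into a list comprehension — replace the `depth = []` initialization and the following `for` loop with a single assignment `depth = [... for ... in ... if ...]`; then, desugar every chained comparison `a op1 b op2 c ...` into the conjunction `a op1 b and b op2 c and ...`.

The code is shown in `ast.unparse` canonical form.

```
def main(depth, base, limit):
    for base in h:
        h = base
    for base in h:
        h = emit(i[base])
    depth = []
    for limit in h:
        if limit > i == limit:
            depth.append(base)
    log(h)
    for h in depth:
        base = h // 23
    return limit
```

Transformed code:
def main(depth, base, limit):
    for base in h:
        h = base
    for base in h:
        h = emit(i[base])
    depth = [base for limit in h if limit > i and i == limit]
    log(h)
    for h in depth:
        base = h // 23
    return limit

6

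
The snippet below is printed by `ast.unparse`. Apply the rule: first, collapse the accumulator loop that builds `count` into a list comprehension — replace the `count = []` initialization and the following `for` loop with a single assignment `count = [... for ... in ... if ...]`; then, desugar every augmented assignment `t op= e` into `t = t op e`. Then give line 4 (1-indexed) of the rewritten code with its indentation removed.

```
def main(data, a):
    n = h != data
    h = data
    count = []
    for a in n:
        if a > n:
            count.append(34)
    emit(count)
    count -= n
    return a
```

count = [34 for a in n if a > n]

Transformed code:
def main(data, a):
    n = h != data
    h = data
    count = [34 for a in n if a > n]
    emit(count)
    count = count - n
    return a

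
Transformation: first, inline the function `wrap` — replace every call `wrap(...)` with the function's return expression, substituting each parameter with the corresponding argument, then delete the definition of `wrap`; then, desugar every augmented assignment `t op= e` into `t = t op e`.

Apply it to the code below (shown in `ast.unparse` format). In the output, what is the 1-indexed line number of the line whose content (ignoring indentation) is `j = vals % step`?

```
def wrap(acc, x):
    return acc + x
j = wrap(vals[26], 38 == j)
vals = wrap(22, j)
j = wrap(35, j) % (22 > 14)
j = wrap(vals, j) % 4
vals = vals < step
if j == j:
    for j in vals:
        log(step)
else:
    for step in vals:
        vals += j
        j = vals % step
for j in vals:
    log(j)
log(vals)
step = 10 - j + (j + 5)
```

12

Transformed code:
j = vals[26] + (38 == j)
vals = 22 + j
j = (35 + j) % (22 > 14)
j = (vals + j) % 4
vals = vals < step
if j == j:
    for j in vals:
        log(step)
else:
    for step in vals:
        vals = vals + j
        j = vals % step
for j in vals:
    log(j)
log(vals)
step = 10 - j + (j + 5)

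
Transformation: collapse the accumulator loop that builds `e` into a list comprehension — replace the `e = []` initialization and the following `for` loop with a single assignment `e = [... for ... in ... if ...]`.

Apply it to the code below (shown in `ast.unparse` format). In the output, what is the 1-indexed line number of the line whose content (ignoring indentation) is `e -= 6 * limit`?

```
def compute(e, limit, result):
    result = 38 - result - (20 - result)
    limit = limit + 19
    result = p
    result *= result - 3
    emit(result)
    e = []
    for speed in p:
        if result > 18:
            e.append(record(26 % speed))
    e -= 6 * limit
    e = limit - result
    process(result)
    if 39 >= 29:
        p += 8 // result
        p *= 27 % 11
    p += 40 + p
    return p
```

Transformed code:
def compute(e, limit, result):
    result = 38 - result - (20 - result)
    limit = limit + 19
    result = p
    result *= result - 3
    emit(result)
    e = [record(26 % speed) for speed in p if result > 18]
    e -= 6 * limit
    e = limit - result
    process(result)
    if 39 >= 29:
        p += 8 // result
        p *= 27 % 11
    p += 40 + p
    return p

8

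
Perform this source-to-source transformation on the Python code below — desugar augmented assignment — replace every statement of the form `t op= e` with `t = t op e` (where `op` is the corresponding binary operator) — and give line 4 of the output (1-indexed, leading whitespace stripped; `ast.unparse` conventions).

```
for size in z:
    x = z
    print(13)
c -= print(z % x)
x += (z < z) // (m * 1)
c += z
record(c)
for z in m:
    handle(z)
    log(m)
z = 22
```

c = c - print(z % x)

Transformed code:
for size in z:
    x = z
    print(13)
c = c - print(z % x)
x = x + (z < z) // (m * 1)
c = c + z
record(c)
for z in m:
    handle(z)
    log(m)
z = 22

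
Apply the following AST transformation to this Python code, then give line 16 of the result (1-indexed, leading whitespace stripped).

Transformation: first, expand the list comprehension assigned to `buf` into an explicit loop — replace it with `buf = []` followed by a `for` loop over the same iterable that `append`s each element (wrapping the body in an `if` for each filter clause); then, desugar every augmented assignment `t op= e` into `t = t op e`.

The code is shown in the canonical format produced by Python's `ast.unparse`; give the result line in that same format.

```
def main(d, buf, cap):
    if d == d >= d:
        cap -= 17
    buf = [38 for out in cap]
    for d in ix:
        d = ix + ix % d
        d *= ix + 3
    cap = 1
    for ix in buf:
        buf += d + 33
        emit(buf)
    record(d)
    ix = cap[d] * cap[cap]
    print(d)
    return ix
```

Transformed code:
def main(d, buf, cap):
    if d == d >= d:
        cap = cap - 17
    buf = []
    for out in cap:
        buf.append(38)
    for d in ix:
        d = ix + ix % d
        d = d * (ix + 3)
    cap = 1
    for ix in buf:
        buf = buf + (d + 33)
        emit(buf)
    record(d)
    ix = cap[d] * cap[cap]
    print(d)
    return ix

print(d)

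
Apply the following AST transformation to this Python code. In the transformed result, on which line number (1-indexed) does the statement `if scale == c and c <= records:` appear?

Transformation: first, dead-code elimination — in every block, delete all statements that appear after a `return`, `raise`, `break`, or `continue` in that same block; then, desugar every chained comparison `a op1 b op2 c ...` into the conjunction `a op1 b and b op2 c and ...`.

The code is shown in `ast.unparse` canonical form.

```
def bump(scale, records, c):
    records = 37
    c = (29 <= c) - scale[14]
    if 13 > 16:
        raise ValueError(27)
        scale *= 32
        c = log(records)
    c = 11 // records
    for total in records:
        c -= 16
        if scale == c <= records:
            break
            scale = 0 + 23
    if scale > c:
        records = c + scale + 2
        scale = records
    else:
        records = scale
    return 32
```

Transformed code:
def bump(scale, records, c):
    records = 37
    c = (29 <= c) - scale[14]
    if 13 > 16:
        raise ValueError(27)
    c = 11 // records
    for total in records:
        c -= 16
        if scale == c and c <= records:
            break
    if scale > c:
        records = c + scale + 2
        scale = records
    else:
        records = scale
    return 32

9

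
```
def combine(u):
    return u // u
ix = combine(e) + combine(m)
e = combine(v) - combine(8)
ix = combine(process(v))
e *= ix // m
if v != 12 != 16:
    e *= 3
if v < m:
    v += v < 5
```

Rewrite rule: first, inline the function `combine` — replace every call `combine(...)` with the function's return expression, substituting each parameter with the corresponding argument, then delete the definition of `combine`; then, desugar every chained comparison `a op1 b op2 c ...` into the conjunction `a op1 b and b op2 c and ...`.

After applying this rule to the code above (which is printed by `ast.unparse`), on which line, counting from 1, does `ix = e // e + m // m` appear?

Transformed code:
ix = e // e + m // m
e = v // v - 8 // 8
ix = process(v) // process(v)
e *= ix // m
if v != 12 and 12 != 16:
    e *= 3
if v < m:
    v += v < 5

1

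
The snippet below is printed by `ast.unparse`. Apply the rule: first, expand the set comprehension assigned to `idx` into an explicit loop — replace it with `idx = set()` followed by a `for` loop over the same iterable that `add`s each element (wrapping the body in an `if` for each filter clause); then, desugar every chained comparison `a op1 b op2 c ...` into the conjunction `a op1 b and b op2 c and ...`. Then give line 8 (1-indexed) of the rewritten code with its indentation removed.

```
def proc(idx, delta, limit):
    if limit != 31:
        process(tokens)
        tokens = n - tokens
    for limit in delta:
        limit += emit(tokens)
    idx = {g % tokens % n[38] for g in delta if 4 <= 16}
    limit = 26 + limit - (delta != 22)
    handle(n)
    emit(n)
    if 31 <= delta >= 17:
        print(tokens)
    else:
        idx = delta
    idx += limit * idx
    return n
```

for g in delta:

Transformed code:
def proc(idx, delta, limit):
    if limit != 31:
        process(tokens)
        tokens = n - tokens
    for limit in delta:
        limit += emit(tokens)
    idx = set()
    for g in delta:
        if 4 <= 16:
            idx.add(g % tokens % n[38])
    limit = 26 + limit - (delta != 22)
    handle(n)
    emit(n)
    if 31 <= delta and delta >= 17:
        print(tokens)
    else:
        idx = delta
    idx += limit * idx
    return n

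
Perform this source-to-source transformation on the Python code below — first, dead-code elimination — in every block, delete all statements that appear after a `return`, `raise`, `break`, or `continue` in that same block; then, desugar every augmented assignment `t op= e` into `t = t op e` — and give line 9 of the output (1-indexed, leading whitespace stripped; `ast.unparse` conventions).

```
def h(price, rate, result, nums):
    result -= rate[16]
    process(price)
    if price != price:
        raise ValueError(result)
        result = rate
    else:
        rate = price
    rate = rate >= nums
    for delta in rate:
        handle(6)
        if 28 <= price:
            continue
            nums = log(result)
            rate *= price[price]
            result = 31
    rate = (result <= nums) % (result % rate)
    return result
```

Transformed code:
def h(price, rate, result, nums):
    result = result - rate[16]
    process(price)
    if price != price:
        raise ValueError(result)
    else:
        rate = price
    rate = rate >= nums
    for delta in rate:
        handle(6)
        if 28 <= price:
            continue
    rate = (result <= nums) % (result % rate)
    return result

for delta in rate:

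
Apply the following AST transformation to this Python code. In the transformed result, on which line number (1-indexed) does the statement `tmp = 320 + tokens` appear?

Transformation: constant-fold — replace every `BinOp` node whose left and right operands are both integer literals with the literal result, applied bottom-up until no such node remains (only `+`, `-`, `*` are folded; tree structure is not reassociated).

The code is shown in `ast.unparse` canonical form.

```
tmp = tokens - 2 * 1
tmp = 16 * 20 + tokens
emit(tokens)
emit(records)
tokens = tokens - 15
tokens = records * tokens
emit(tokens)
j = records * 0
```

Transformed code:
tmp = tokens - 2
tmp = 320 + tokens
emit(tokens)
emit(records)
tokens = tokens - 15
tokens = records * tokens
emit(tokens)
j = records * 0

2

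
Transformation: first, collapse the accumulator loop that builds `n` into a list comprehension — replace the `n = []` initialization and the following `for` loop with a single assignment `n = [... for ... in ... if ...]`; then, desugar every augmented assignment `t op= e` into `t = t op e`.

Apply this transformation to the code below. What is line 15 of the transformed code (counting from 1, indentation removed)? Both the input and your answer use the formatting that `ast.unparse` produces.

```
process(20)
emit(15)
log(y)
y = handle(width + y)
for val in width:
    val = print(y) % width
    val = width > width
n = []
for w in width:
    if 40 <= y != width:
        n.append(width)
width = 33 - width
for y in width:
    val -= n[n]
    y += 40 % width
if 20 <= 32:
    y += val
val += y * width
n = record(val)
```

Transformed code:
process(20)
emit(15)
log(y)
y = handle(width + y)
for val in width:
    val = print(y) % width
    val = width > width
n = [width for w in width if 40 <= y != width]
width = 33 - width
for y in width:
    val = val - n[n]
    y = y + 40 % width
if 20 <= 32:
    y = y + val
val = val + y * width
n = record(val)

val = val + y * width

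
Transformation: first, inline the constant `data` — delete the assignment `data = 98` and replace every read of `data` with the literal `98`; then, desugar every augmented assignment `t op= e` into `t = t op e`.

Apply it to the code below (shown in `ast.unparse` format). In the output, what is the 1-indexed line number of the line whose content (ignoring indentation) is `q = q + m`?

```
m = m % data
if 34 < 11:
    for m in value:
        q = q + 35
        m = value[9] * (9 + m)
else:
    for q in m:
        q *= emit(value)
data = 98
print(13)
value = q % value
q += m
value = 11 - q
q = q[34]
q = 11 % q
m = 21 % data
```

Transformed code:
m = m % 98
if 34 < 11:
    for m in value:
        q = q + 35
        m = value[9] * (9 + m)
else:
    for q in m:
        q = q * emit(value)
print(13)
value = q % value
q = q + m
value = 11 - q
q = q[34]
q = 11 % q
m = 21 % 98

11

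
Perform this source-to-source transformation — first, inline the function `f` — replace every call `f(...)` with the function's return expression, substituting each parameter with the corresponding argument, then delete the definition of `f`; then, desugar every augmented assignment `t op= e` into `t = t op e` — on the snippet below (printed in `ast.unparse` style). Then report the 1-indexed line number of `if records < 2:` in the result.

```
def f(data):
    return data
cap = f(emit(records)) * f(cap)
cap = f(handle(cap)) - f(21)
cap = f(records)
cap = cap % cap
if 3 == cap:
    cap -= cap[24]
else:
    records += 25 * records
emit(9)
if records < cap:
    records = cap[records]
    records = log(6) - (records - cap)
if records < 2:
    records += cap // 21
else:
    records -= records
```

13

Transformed code:
cap = emit(records) * cap
cap = handle(cap) - 21
cap = records
cap = cap % cap
if 3 == cap:
    cap = cap - cap[24]
else:
    records = records + 25 * records
emit(9)
if records < cap:
    records = cap[records]
    records = log(6) - (records - cap)
if records < 2:
    records = records + cap // 21
else:
    records = records - records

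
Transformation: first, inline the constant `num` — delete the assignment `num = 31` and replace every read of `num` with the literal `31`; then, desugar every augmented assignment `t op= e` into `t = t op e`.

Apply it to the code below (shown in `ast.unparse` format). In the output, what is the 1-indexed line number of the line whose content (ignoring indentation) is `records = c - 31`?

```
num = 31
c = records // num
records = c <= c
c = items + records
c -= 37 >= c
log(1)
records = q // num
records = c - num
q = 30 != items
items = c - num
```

7

Transformed code:
c = records // 31
records = c <= c
c = items + records
c = c - (37 >= c)
log(1)
records = q // 31
records = c - 31
q = 30 != items
items = c - 31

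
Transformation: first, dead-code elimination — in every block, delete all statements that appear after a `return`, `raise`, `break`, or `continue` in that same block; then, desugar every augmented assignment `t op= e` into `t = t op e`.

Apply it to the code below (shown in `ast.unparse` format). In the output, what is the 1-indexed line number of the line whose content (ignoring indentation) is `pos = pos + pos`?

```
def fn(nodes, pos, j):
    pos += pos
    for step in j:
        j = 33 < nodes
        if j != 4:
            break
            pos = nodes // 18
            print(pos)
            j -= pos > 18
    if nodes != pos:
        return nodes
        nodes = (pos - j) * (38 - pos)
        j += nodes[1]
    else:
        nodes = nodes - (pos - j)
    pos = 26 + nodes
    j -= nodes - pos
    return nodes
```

2

Transformed code:
def fn(nodes, pos, j):
    pos = pos + pos
    for step in j:
        j = 33 < nodes
        if j != 4:
            break
    if nodes != pos:
        return nodes
    else:
        nodes = nodes - (pos - j)
    pos = 26 + nodes
    j = j - (nodes - pos)
    return nodes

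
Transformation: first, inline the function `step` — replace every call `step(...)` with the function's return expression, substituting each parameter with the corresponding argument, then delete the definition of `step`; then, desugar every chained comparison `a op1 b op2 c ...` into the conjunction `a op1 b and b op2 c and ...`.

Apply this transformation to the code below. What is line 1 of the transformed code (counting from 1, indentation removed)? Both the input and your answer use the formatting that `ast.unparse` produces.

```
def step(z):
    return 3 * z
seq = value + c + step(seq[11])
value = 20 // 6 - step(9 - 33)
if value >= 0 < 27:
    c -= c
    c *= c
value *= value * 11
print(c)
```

Transformed code:
seq = value + c + 3 * seq[11]
value = 20 // 6 - 3 * (9 - 33)
if value >= 0 and 0 < 27:
    c -= c
    c *= c
value *= value * 11
print(c)

seq = value + c + 3 * seq[11]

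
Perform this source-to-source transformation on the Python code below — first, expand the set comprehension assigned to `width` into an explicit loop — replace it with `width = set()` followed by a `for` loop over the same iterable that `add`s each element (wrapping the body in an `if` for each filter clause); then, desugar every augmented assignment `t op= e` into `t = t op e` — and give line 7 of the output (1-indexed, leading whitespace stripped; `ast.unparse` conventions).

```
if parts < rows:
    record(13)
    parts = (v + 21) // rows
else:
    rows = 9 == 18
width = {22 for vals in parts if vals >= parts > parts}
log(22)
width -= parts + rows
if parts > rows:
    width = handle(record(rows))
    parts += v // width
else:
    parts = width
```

for vals in parts:

Transformed code:
if parts < rows:
    record(13)
    parts = (v + 21) // rows
else:
    rows = 9 == 18
width = set()
for vals in parts:
    if vals >= parts > parts:
        width.add(22)
log(22)
width = width - (parts + rows)
if parts > rows:
    width = handle(record(rows))
    parts = parts + v // width
else:
    parts = width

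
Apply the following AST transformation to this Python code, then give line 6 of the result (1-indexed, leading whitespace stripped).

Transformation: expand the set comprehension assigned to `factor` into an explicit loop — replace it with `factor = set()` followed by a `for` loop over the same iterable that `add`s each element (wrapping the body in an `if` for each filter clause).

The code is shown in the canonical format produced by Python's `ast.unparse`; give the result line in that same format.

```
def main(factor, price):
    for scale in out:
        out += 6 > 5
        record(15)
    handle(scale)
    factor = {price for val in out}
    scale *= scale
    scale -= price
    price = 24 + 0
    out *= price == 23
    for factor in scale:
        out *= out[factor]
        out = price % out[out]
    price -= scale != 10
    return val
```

factor = set()

Transformed code:
def main(factor, price):
    for scale in out:
        out += 6 > 5
        record(15)
    handle(scale)
    factor = set()
    for val in out:
        factor.add(price)
    scale *= scale
    scale -= price
    price = 24 + 0
    out *= price == 23
    for factor in scale:
        out *= out[factor]
        out = price % out[out]
    price -= scale != 10
    return val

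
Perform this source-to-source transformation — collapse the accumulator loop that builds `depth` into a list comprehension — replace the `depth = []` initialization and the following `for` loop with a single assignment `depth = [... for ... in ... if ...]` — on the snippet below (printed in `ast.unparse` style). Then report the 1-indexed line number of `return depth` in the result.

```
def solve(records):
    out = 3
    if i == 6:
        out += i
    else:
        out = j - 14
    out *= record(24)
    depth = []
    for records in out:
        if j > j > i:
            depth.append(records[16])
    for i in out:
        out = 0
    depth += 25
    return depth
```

Transformed code:
def solve(records):
    out = 3
    if i == 6:
        out += i
    else:
        out = j - 14
    out *= record(24)
    depth = [records[16] for records in out if j > j > i]
    for i in out:
        out = 0
    depth += 25
    return depth

12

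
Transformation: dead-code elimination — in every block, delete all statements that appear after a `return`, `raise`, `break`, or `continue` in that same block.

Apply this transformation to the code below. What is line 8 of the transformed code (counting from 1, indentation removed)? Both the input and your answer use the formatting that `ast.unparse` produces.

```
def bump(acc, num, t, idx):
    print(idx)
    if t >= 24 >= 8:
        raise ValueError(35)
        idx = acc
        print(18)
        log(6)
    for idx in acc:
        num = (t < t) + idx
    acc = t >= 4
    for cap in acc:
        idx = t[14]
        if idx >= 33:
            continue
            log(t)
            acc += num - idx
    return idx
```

for cap in acc:

Transformed code:
def bump(acc, num, t, idx):
    print(idx)
    if t >= 24 >= 8:
        raise ValueError(35)
    for idx in acc:
        num = (t < t) + idx
    acc = t >= 4
    for cap in acc:
        idx = t[14]
        if idx >= 33:
            continue
    return idx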